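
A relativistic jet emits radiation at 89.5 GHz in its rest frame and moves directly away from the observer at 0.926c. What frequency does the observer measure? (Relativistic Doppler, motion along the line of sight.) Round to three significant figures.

Relativistic Doppler (source moving away): f_obs = f_src · √((1−β)/(1+β)).
With β = 0.926: factor = √(0.074/1.926) = 0.19601.
f_obs = 89.5 × 0.19601 = 17.5 GHz.

17.5 GHz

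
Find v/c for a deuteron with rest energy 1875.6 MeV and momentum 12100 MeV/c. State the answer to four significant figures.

pc/(mc²) = 12100/1875.6 = 6.4513 = βγ = β/√(1−β²).
So β² = x²/(1 + x²) with x = 6.4513: x² = 41.6193, β² = 41.6193/42.6193 = 0.976536, β = 0.9882.

0.9882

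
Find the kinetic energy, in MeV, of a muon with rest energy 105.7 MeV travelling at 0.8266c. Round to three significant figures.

With β = 0.8266, γ = 1/√(1 − 0.8266²) = 1/√0.31673244 = 1.77686.
Kinetic energy: K = (γ − 1)mc² = (1.77686 − 1) × 105.7 MeV = 0.77686 × 105.7 = 82.1 MeV.

82.1 MeV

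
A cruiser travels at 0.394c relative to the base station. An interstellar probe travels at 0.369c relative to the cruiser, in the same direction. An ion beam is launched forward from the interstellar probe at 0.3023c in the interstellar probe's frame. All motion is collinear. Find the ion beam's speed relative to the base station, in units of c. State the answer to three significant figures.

0.806c

Compose velocities in two stages. Stage 1 (into S'): u₁ = (0.3023+0.369)/(1+0.3023×0.369) = 0.60393.
Stage 2 (into S): u = (0.60393+0.394)/(1+0.60393×0.394) = 0.80612, so the speed is 0.806c.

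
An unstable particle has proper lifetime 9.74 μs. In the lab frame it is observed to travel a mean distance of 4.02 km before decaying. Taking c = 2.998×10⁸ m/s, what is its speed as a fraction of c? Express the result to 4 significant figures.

0.8091c

Let x = d/(cτ) = 4020 m / (2.998×10⁸ m/s × 9.740×10^-6 s) = 1.3767. Since d = βγcτ, x = βγ = β/√(1−β²).
Solving: β² = x²/(1+x²) = 1.8953/2.8953 = 0.654613, so β = 0.8091.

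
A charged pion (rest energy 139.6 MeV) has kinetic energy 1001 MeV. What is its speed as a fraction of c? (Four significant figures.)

K = (γ−1)mc², so γ = 1 + 1001/139.6 = 8.1705.
Then v/c = √(1 − γ⁻²) = √(1 − 0.0149797) = √0.9850203 = 0.9925.

0.9925c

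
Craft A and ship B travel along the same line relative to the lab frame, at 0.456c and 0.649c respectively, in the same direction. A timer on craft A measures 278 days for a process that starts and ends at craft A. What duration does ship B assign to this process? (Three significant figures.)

Speed of craft A in ship B's frame: u = (v_A − v_B)/(1 − v_A v_B/c²) = (0.456 − 0.649)/(1 − 0.456×0.649) = −0.193/0.704056 = −0.27413; |u| = 0.27413c.
At |u| = 0.27413c, γ = (1 − 0.0751473)^(−1/2) = 1.0398.
Craft A's interval is proper; time dilation gives Δt_B = γΔτ = 1.0398 × 278 days = 289 days.

289 days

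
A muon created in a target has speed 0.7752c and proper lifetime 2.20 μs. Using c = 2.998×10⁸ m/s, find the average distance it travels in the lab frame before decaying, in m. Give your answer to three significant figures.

With β = 0.7752, γ = 1/√(1 − 0.7752²) = 1/√0.39906496 = 1.583.
Lab-frame lifetime: Δt = γτ = 1.583 × 2.20 μs = 3.4826 μs.
Distance: d = vΔt = 0.7752 × 2.998×10⁸ m/s × 3.4826×10^-6 s = 809 m.

809 m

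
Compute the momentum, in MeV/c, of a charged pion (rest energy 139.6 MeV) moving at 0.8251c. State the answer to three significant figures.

With β = 0.8251, γ = 1/√(1 − 0.8251²) = 1/√0.31920999 = 1.77.
Momentum: p = γβ·mc = 1.77 × 0.8251 × 139.6 MeV/c = 204 MeV/c.

204 MeV/c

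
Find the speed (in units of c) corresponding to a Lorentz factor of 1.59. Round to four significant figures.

0.7775c

β = √(1 − 1/γ²) = √(1 − 1/2.5281) = √0.604446 = 0.7775.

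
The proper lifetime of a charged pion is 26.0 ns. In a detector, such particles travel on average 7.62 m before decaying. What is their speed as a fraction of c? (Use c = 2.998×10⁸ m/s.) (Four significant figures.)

0.6990c

Lab distance = (lab lifetime)·v = γτ·βc, so βγ = d/(cτ) = 7.620/(2.998×10⁸ × 2.600×10^-8) = 0.97757.
With βγ = 0.97757: γ² = 1 + (βγ)² = 1.955643, and β = (βγ)/γ = 0.97757/1.39844 = 0.6990.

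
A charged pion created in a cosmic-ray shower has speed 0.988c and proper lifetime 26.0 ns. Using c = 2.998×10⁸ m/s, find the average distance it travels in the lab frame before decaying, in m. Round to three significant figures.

49.9 m

γ = 1/√(1 − β²) = 1/√(1 − 0.976144) = 1/√0.023856 = 1/0.154454 = 6.4744.
Lab-frame lifetime: Δt = γτ = 6.4744 × 26.0 ns = 168.33 ns.
Distance: d = vΔt = 0.988 × 2.998×10⁸ m/s × 1.6833×10^-7 s = 49.9 m.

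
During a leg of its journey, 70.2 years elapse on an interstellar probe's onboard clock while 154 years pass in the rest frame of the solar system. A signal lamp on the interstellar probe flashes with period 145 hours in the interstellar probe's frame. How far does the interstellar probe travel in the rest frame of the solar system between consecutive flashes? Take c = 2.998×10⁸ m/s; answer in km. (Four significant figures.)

γ = Δt/Δτ = 154/70.2 = 2.19373.
β = √(1 − 1/γ²) = 0.89006. Lab-frame period = γτ = 2.19373×145 hours = 318.09 hours. Distance = βc × γτ = 0.89006 × 2.998×10⁸ m/s × 1145124 s = 3.0556×10^14 m = 3.056×10^11 km.

3.056×10^11 km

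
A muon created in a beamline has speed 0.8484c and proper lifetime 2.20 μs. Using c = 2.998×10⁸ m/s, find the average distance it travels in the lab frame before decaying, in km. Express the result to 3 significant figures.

1.06 km

With β = 0.8484, γ = 1/√(1 − 0.8484²) = 1/√0.28021744 = 1.8891.
Lab-frame lifetime: Δt = γτ = 1.8891 × 2.20 μs = 4.156 μs.
Distance: d = vΔt = 0.8484 × 2.998×10⁸ m/s × 4.1560×10^-6 s = 1060 m = 1.06 km.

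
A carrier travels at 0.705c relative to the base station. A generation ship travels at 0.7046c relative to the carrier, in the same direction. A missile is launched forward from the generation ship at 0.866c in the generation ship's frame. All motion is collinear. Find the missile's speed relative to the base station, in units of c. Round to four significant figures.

First combine the missile and generation ship (S''→S'): u₁ = (0.866 + 0.7046)/(1 + 0.866×0.7046) = 1.5706/1.6101836 = 0.97542.
Then combine with the carrier (S'→S): u = (0.97542 + 0.705)/(1 + 0.97542×0.705) = 1.68042/1.6876711 = 0.9957.

0.9957c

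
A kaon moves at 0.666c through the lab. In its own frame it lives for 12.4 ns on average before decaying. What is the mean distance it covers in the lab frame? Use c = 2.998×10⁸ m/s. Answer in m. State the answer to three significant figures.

Lorentz factor: γ = (1 − 0.443556)^(−1/2) = 1.3406.
Lab-frame lifetime: Δt = γτ = 1.3406 × 12.4 ns = 16.623 ns.
Distance: d = vΔt = 0.666 × 2.998×10⁸ m/s × 1.6623×10^-8 s = 3.32 m.

3.32 m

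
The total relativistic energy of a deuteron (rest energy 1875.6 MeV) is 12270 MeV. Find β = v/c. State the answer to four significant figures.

Total energy E = γmc² gives γ = 12270/1875.6 = 6.5419.
Hence β = √(1 − 1/γ²) = √(1 − 0.0233664) = √0.9766336 = 0.9882.

0.9882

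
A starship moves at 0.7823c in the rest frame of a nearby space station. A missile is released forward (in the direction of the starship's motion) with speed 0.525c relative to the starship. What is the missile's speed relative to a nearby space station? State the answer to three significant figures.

In units of c, u = (u' + v)/(1 + u'v) with u' = 0.525 and v = 0.7823.
Numerator: 0.525 + 0.7823 = 1.3073. Denominator: 1 + (0.525)(0.7823) = 1.4107075.
u = 1.3073/1.4107075 = 0.9267, so the speed is 0.927c.

0.927c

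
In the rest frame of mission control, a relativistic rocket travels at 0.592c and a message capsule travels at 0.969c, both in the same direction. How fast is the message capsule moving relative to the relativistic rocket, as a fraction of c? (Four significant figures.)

0.8842c

Transform to the relativistic rocket's frame: u' = (u − v)/(1 − uv/c²).
u' = (0.969 − 0.592)/(1 − 0.969×0.592) = 0.377/0.426352 = 0.88425.
Speed in the relativistic rocket's frame: 0.8842c (in the same direction).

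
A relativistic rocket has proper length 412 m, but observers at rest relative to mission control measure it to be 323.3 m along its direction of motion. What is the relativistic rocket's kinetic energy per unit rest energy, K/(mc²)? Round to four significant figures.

0.2744

From L = L₀/γ: γ = 412/323.3 = 1.27436.
K/(mc²) = γ − 1 = 1.27436 − 1 = 0.2744.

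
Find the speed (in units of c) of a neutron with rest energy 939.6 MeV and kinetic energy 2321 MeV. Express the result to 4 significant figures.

0.9576c

K = (γ−1)mc², so γ = 1 + 2321/939.6 = 3.4702.
Then v/c = √(1 − γ⁻²) = √(1 − 0.0830407) = √0.9169593 = 0.9576.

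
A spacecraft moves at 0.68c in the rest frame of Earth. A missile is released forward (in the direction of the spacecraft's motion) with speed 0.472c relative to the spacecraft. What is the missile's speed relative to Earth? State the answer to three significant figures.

0.872c

Relativistic velocity addition: u = (u' + v)/(1 + u'v/c²), with u' = 0.472c and v = 0.68c.
Numerator: 0.472 + 0.68 = 1.152. Denominator: 1 + (0.472)(0.68) = 1.32096.
u = 1.152/1.32096 = 0.87209, so the speed is 0.872c.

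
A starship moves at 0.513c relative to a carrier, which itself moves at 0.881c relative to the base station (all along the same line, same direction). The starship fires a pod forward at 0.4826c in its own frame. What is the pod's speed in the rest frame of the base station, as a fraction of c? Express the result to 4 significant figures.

First combine the pod and starship (S''→S'): u₁ = (0.4826 + 0.513)/(1 + 0.4826×0.513) = 0.9956/1.2475738 = 0.79803.
Then combine with the carrier (S'→S): u = (0.79803 + 0.881)/(1 + 0.79803×0.881) = 1.67903/1.70306443 = 0.98589.

0.9859c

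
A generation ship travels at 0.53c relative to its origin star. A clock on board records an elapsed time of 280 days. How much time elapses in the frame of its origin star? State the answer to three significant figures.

330 days

Lorentz factor: γ = (1 − 0.2809)^(−1/2) = 1.1792.
Time dilation: Δt = γ·Δτ = 1.1792 × 280 = 330 days.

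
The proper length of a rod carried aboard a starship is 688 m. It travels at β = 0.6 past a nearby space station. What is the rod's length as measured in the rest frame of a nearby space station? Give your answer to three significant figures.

Lorentz factor: γ = (1 − 0.36)^(−1/2) = 1.25.
Along the direction of motion the measured length is L₀/γ = 688/1.25 = 550 m.

550 m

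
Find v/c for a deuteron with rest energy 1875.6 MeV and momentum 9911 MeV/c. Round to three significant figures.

0.983

pc/(mc²) = 9911/1875.6 = 5.2842 = βγ = β/√(1−β²).
So β² = x²/(1 + x²) with x = 5.2842: x² = 27.9228, β² = 27.9228/28.9228 = 0.965425, β = 0.983.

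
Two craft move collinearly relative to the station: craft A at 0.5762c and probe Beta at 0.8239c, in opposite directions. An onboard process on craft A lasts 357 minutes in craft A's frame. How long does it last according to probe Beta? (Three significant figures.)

1140 minutes

The velocity of craft A relative to probe Beta is (0.5762 + 0.8239)c / (1 + 0.5762×0.8239) = 0.94939c; relative speed 0.94939c.
γ for this relative speed: γ = 1/√(1 − 0.901341) = 3.1837.
Craft A's interval is proper; time dilation gives Δt_B = γΔτ = 3.1837 × 357 minutes = 1140 minutes.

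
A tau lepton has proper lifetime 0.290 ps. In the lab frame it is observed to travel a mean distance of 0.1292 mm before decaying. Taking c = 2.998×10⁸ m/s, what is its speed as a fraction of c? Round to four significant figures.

0.8296c

d = βγcτ ⇒ βγ = d/(cτ) = 1.292×10^-4 m / (8.6942×10^-5 m) = 1.486.
β = (βγ)/√(1+(βγ)²) = 1.486/√3.2082 = 0.8296.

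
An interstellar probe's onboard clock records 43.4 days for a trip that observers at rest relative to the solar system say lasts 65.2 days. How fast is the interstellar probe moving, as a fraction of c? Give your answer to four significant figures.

γ = Δt/Δτ = 65.2/43.4 = 1.5023.
β = √(1 − 1/γ²) = √(1 − 0.443085) = √0.556915 = 0.7463.

0.7463c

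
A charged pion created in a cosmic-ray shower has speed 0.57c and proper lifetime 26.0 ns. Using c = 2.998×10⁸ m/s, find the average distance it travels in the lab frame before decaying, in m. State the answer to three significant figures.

β² = 0.3249, so γ = 1/√0.6751 = 1.2171.
Lab-frame lifetime: Δt = γτ = 1.2171 × 26.0 ns = 31.645 ns.
Distance: d = vΔt = 0.57 × 2.998×10⁸ m/s × 3.1645×10^-8 s = 5.41 m.

5.41 m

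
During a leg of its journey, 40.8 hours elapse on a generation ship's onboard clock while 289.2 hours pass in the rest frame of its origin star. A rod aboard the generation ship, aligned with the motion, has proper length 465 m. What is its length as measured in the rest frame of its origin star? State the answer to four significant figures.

65.60 m

γ = Δt/Δτ = 289.2/40.8 = 7.08824.
L = L₀/γ = 465/7.08824 = 65.60 m.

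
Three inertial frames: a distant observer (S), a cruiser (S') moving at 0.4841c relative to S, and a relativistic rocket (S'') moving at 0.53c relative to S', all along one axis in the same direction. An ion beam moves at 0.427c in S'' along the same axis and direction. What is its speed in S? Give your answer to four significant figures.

0.9178c

Apply u = (u'+v)/(1+u'v) twice. Ion beam in the cruiser frame: (0.427+0.53)/(1+0.427·0.53) = 0.957/1.22631 = 0.78039c.
That velocity, transformed to the rest frame of a distant observer: (0.78039+0.4841)/(1+0.78039·0.4841) = 1.26449/1.377786799 = 0.91777c.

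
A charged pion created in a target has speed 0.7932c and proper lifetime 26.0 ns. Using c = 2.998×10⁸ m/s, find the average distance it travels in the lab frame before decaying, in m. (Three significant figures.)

γ = 1/√(1 − β²) = 1/√(1 − 0.62916624) = 1/√0.37083376 = 1/0.608961 = 1.6421.
Lab-frame lifetime: Δt = γτ = 1.6421 × 26.0 ns = 42.695 ns.
Distance: d = vΔt = 0.7932 × 2.998×10⁸ m/s × 4.2695×10^-8 s = 10.2 m.

10.2 m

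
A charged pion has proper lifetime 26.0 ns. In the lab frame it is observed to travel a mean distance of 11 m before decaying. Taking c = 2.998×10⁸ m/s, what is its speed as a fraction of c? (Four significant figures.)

d = βγcτ ⇒ βγ = d/(cτ) = 11.00 m / (7.7948 m) = 1.4112.
β = (βγ)/√(1+(βγ)²) = 1.4112/√2.99149 = 0.8159.

0.8159c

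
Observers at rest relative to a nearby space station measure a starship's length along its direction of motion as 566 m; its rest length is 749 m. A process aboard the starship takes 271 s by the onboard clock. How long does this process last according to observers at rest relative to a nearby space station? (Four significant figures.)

From L = L₀/γ: γ = 749/566 = 1.32332.
The same γ dilates the second interval: 1.32332 × 271 s = 358.6 s.

358.6 s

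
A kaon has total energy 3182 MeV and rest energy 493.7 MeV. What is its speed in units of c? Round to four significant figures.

0.9879c

Total energy E = γmc² gives γ = 3182/493.7 = 6.4452.
Hence β = √(1 − 1/γ²) = √(1 − 0.0240728) = √0.9759272 = 0.9879.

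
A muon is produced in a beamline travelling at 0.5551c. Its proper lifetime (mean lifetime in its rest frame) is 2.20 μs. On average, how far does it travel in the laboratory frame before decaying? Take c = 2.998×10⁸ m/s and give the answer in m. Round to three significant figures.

Lorentz factor: γ = (1 − 0.30813601)^(−1/2) = 1.2022.
Lab-frame lifetime: Δt = γτ = 1.2022 × 2.20 μs = 2.6448 μs.
Distance: d = vΔt = 0.5551 × 2.998×10⁸ m/s × 2.6448×10^-6 s = 440 m.

440 m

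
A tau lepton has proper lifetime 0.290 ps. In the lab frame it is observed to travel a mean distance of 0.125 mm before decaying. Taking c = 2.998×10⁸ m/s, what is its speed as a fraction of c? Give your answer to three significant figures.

Let x = d/(cτ) = 1.250×10^-4 m / (2.998×10⁸ m/s × 2.900×10^-13 s) = 1.4377. Since d = βγcτ, x = βγ = β/√(1−β²).
Solving: β² = x²/(1+x²) = 2.06698/3.06698 = 0.673946, so β = 0.821.

0.821c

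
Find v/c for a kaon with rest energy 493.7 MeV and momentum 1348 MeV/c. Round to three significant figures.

pc/(mc²) = 1348/493.7 = 2.7304 = βγ = β/√(1−β²).
So β² = x²/(1 + x²) with x = 2.7304: x² = 7.45508, β² = 7.45508/8.45508 = 0.881728, β = 0.939.

0.939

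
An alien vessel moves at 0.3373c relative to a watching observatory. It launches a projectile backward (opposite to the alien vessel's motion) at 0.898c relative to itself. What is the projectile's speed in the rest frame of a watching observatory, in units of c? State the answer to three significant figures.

0.804c

In units of c, u = (u' + v)/(1 + u'v) with u' = −0.898 and v = 0.3373.
Numerator: −0.898 + 0.3373 = −0.5607. Denominator: 1 + (−0.898)(0.3373) = 0.6971046.
u = −0.5607/0.6971046 = −0.80433, so the speed is 0.804c.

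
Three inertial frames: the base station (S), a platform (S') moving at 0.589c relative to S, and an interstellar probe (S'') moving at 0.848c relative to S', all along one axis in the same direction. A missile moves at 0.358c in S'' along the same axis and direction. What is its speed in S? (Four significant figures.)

0.9801c

Compose velocities in two stages. Stage 1 (into S'): u₁ = (0.358+0.848)/(1+0.358×0.848) = 0.92514.
Stage 2 (into S): u = (0.92514+0.589)/(1+0.92514×0.589) = 0.98008, so the speed is 0.9801c.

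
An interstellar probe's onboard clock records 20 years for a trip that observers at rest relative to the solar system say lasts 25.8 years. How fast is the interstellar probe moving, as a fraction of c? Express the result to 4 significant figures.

γ = Δt/Δτ = 25.8/20 = 1.29.
β = √(1 − 1/γ²) = √(1 − 0.600925) = √0.399075 = 0.6317.

0.6317c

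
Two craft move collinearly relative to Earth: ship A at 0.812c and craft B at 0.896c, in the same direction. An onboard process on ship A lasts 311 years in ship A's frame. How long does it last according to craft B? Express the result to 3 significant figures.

Speed of ship A in craft B's frame: u = (v_A − v_B)/(1 − v_A v_B/c²) = (0.812 − 0.896)/(1 − 0.812×0.896) = −0.084/0.272448 = −0.30832; |u| = 0.30832c.
At |u| = 0.30832c, γ = (1 − 0.0950612)^(−1/2) = 1.0512.
Ship A's interval is proper; time dilation gives Δt_B = γΔτ = 1.0512 × 311 years = 327 years.

327 years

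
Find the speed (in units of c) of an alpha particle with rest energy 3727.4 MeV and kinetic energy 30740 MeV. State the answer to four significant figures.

K = (γ−1)mc², so γ = 1 + 30740/3727.4 = 9.247.
Then v/c = √(1 − γ⁻²) = √(1 − 0.0116949) = √0.9883051 = 0.9941.

0.9941c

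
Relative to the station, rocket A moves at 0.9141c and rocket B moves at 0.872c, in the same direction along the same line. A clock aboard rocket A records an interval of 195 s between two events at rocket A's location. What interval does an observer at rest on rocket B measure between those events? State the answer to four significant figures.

The velocity of rocket A relative to rocket B is (0.9141 − 0.872)c / (1 − 0.9141×0.872) = 0.20749c; relative speed 0.20749c.
At |u| = 0.20749c, γ = (1 − 0.0430521)^(−1/2) = 1.0222.
The clock on rocket A records proper time, so rocket B measures Δt = γΔτ = 1.0222 × 195 = 199.3 s.

199.3 s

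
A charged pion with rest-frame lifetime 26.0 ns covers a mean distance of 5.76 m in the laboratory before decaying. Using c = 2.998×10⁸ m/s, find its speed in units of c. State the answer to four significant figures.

d = βγcτ ⇒ βγ = d/(cτ) = 5.760 m / (7.7948 m) = 0.73895.
β = (βγ)/√(1+(βγ)²) = 0.73895/√1.546047 = 0.5943.

0.5943c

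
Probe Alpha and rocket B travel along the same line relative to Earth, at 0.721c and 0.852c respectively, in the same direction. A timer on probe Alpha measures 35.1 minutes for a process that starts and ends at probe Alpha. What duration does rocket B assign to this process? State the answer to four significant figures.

37.32 minutes

The velocity of probe Alpha relative to rocket B is (0.721 − 0.852)c / (1 − 0.721×0.852) = −0.33964c; relative speed 0.33964c.
At |u| = 0.33964c, γ = (1 − 0.115355)^(−1/2) = 1.0632.
The clock on probe Alpha records proper time, so rocket B measures Δt = γΔτ = 1.0632 × 35.1 = 37.32 minutes.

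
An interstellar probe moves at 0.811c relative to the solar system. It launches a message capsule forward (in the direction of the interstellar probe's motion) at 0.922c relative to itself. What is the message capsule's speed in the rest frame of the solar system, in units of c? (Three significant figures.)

In units of c, u = (u' + v)/(1 + u'v) with u' = 0.922 and v = 0.811.
Numerator: 0.922 + 0.811 = 1.733. Denominator: 1 + (0.922)(0.811) = 1.747742.
u = 1.733/1.747742 = 0.99157, so the speed is 0.992c.

0.992c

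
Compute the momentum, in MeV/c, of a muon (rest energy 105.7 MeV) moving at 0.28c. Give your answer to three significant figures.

30.8 MeV/c

With β = 0.28, γ = 1/√(1 − 0.28²) = 1/√0.9216 = 1.0417.
Momentum: p = γβ·mc = 1.0417 × 0.28 × 105.7 MeV/c = 30.8 MeV/c.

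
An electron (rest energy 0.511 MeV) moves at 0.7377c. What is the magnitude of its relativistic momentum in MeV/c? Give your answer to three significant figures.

0.558 MeV/c

Lorentz factor: γ = (1 − 0.54420129)^(−1/2) = 1.4812.
Momentum: p = γβ·mc = 1.4812 × 0.7377 × 0.511 MeV/c = 0.558 MeV/c.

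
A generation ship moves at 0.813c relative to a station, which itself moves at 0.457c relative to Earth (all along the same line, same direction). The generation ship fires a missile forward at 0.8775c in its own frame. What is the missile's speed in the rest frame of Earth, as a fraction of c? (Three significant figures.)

Apply u = (u'+v)/(1+u'v) twice. Missile in the station frame: (0.8775+0.813)/(1+0.8775·0.813) = 1.6905/1.7134075 = 0.98663c.
That velocity, transformed to the rest frame of Earth: (0.98663+0.457)/(1+0.98663·0.457) = 1.44363/1.45088991 = 0.995c.

0.995c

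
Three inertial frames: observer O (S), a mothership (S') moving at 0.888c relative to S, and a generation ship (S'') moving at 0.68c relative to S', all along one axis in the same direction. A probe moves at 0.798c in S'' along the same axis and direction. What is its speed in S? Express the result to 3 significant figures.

0.997c

Apply u = (u'+v)/(1+u'v) twice. Probe in the mothership frame: (0.798+0.68)/(1+0.798·0.68) = 1.478/1.54264 = 0.9581c.
That velocity, transformed to the rest frame of observer O: (0.9581+0.888)/(1+0.9581·0.888) = 1.8461/1.8507928 = 0.99746c.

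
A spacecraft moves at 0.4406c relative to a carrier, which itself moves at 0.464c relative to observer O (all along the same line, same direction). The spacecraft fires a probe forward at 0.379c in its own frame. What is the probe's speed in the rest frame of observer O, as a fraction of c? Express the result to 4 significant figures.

Apply u = (u'+v)/(1+u'v) twice. Probe in the carrier frame: (0.379+0.4406)/(1+0.379·0.4406) = 0.8196/1.1669874 = 0.70232c.
That velocity, transformed to the rest frame of observer O: (0.70232+0.464)/(1+0.70232·0.464) = 1.16632/1.32587648 = 0.87966c.

0.8797c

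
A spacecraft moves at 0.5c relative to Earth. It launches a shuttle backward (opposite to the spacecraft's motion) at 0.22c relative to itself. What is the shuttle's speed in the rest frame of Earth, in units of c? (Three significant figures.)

Relativistic velocity addition: u = (u' + v)/(1 + u'v/c²), with u' = −0.22c and v = 0.5c.
Numerator: −0.22 + 0.5 = 0.28. Denominator: 1 + (−0.22)(0.5) = 0.89.
u = 0.28/0.89 = 0.31461, so the speed is 0.315c.

0.315c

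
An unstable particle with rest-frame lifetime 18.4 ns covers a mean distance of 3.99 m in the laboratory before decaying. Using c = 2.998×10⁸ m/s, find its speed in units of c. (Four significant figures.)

0.5861c

Let x = d/(cτ) = 3.990 m / (2.998×10⁸ m/s × 1.840×10^-8 s) = 0.72331. Since d = βγcτ, x = βγ = β/√(1−β²).
Solving: β² = x²/(1+x²) = 0.523177/1.523177 = 0.343477, so β = 0.5861.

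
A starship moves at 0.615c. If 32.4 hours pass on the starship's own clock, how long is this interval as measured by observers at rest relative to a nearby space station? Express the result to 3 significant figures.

γ = 1/√(1 − β²) = 1/√(1 − 0.378225) = 1/√0.621775 = 1/0.788527 = 1.2682.
The onboard clock measures proper time, so the interval in the rest frame of a nearby space station is dilated: Δt = γ·Δτ = 1.2682 × 32.4 hours = 41.1 hours.

41.1 hours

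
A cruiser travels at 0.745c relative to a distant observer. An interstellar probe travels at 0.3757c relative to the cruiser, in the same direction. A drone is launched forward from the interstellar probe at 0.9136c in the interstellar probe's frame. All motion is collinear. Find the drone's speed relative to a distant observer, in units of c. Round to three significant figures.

0.994c

Apply u = (u'+v)/(1+u'v) twice. Drone in the cruiser frame: (0.9136+0.3757)/(1+0.9136·0.3757) = 1.2893/1.34323952 = 0.95984c.
That velocity, transformed to the rest frame of a distant observer: (0.95984+0.745)/(1+0.95984·0.745) = 1.70484/1.7150808 = 0.99403c.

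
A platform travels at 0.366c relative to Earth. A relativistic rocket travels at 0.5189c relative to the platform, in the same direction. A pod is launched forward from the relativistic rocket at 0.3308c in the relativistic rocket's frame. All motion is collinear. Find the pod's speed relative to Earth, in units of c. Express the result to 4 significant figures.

0.8623c

Compose velocities in two stages. Stage 1 (into S'): u₁ = (0.3308+0.5189)/(1+0.3308×0.5189) = 0.72522.
Stage 2 (into S): u = (0.72522+0.366)/(1+0.72522×0.366) = 0.86233, so the speed is 0.8623c.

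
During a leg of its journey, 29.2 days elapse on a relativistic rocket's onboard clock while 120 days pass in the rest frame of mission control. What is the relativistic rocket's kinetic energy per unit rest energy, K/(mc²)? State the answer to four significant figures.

The time-dilation ratio gives γ = 120/29.2 = 4.10959.
K/(mc²) = γ − 1 = 4.10959 − 1 = 3.110.

3.110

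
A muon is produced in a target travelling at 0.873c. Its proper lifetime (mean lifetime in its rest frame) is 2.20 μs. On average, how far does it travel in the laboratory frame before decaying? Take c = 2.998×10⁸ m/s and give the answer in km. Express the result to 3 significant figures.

1.18 km

Lorentz factor: γ = (1 − 0.762129)^(−1/2) = 2.0504.
Lab-frame lifetime: Δt = γτ = 2.0504 × 2.20 μs = 4.5109 μs.
Distance: d = vΔt = 0.873 × 2.998×10⁸ m/s × 4.5109×10^-6 s = 1180 m = 1.18 km.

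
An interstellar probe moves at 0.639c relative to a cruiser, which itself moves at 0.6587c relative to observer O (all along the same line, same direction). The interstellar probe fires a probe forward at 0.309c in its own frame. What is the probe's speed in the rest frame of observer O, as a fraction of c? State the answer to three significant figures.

First combine the probe and interstellar probe (S''→S'): u₁ = (0.309 + 0.639)/(1 + 0.309×0.639) = 0.948/1.197451 = 0.79168.
Then combine with the cruiser (S'→S): u = (0.79168 + 0.6587)/(1 + 0.79168×0.6587) = 1.45038/1.521479616 = 0.95327.

0.953c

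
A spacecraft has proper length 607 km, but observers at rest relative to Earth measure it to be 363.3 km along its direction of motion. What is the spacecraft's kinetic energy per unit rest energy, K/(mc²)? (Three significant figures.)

Length contraction gives γ = L₀/L = 607/363.3 = 1.6708.
Since K = (γ−1)mc², K/(mc²) = 1.6708 − 1 = 0.671.

0.671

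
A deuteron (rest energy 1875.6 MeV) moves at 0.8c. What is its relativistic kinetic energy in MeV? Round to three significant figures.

With β = 0.8, γ = 1/√(1 − 0.8²) = 1/√0.36 = 1.66667.
Kinetic energy: K = (γ − 1)mc² = (1.66667 − 1) × 1875.6 MeV = 0.66667 × 1875.6 = 1250 MeV.

1250 MeV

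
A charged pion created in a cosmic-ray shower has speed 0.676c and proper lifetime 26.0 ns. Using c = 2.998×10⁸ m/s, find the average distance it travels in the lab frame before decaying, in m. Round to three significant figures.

With β = 0.676, γ = 1/√(1 − 0.676²) = 1/√0.543024 = 1.357.
Lab-frame lifetime: Δt = γτ = 1.357 × 26.0 ns = 35.282 ns.
Distance: d = vΔt = 0.676 × 2.998×10⁸ m/s × 3.5282×10^-8 s = 7.15 m.

7.15 m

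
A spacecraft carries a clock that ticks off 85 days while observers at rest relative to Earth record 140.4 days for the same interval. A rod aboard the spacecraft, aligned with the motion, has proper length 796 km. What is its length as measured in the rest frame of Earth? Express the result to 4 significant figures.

481.9 km

From Δt = γΔτ: γ = 140.4/85 = 1.65176.
L = L₀/γ = 796/1.65176 = 481.9 km.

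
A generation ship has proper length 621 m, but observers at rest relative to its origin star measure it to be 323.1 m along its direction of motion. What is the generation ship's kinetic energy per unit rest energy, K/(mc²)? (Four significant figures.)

From L = L₀/γ: γ = 621/323.1 = 1.92201.
Since K = (γ−1)mc², K/(mc²) = 1.92201 − 1 = 0.9220.

0.9220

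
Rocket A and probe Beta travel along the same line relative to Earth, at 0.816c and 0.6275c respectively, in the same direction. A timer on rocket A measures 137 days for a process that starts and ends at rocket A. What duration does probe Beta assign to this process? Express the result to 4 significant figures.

The velocity of rocket A relative to probe Beta is (0.816 − 0.6275)c / (1 − 0.816×0.6275) = 0.3863c; relative speed 0.3863c.
At |u| = 0.3863c, γ = (1 − 0.149228)^(−1/2) = 1.0842.
The clock on rocket A records proper time, so probe Beta measures Δt = γΔτ = 1.0842 × 137 = 148.5 days.

148.5 days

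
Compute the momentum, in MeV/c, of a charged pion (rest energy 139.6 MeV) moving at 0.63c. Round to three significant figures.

113 MeV/c

Lorentz factor: γ = (1 − 0.3969)^(−1/2) = 1.2877.
Momentum: p = γβ·mc = 1.2877 × 0.63 × 139.6 MeV/c = 113 MeV/c.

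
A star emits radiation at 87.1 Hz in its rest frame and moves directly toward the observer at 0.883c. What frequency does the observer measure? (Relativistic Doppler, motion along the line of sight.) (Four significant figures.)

Relativistic Doppler (source moving toward): f_obs = f_src · √((1+β)/(1−β)).
With β = 0.883: factor = √(1.883/0.117) = 4.0117.
f_obs = 87.1 × 4.0117 = 349.4 Hz.

349.4 Hz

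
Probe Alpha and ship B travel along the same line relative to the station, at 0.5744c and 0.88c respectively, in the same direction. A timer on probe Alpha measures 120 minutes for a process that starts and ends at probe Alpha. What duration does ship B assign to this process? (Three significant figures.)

The velocity of probe Alpha relative to ship B is (0.5744 − 0.88)c / (1 − 0.5744×0.88) = −0.61796c; relative speed 0.61796c.
γ for this relative speed: γ = 1/√(1 − 0.381875) = 1.2719.
Probe Alpha's interval is proper; time dilation gives Δt_B = γΔτ = 1.2719 × 120 minutes = 153 minutes.

153 minutes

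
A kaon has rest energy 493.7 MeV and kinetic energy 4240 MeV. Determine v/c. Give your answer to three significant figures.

K = (γ−1)mc², so γ = 1 + 4240/493.7 = 9.5882.
Then v/c = √(1 − γ⁻²) = √(1 − 0.0108774) = √0.9891226 = 0.995.

0.995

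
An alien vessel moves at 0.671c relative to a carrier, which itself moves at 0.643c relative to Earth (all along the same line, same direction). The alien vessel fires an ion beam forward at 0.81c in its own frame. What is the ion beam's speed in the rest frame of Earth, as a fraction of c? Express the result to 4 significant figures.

First combine the ion beam and alien vessel (S''→S'): u₁ = (0.81 + 0.671)/(1 + 0.81×0.671) = 1.481/1.54351 = 0.9595.
Then combine with the carrier (S'→S): u = (0.9595 + 0.643)/(1 + 0.9595×0.643) = 1.6025/1.6169585 = 0.99106.

0.9911c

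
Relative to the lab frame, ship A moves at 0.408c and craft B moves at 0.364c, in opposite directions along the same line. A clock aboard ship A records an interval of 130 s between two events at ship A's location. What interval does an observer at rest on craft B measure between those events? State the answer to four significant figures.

175.6 s

Transform ship A's velocity into craft B's frame: (0.408 + 0.364)/(1 + 0.408·0.364) = 0.772/1.148512, so the relative speed is 0.67217c.
At |u| = 0.67217c, γ = (1 − 0.451813)^(−1/2) = 1.3506.
The clock on ship A records proper time, so craft B measures Δt = γΔτ = 1.3506 × 130 = 175.6 s.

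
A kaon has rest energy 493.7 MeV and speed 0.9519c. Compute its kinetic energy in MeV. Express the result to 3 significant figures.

1120 MeV

β² = 0.90611361, so γ = 1/√0.09388639 = 3.2636.
Kinetic energy: K = (γ − 1)mc² = (3.2636 − 1) × 493.7 MeV = 2.2636 × 493.7 = 1120 MeV.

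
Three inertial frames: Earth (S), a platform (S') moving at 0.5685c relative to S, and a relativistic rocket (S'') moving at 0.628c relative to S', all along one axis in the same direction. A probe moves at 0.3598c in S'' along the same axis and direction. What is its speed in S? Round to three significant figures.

First combine the probe and relativistic rocket (S''→S'): u₁ = (0.3598 + 0.628)/(1 + 0.3598×0.628) = 0.9878/1.2259544 = 0.80574.
Then combine with the platform (S'→S): u = (0.80574 + 0.5685)/(1 + 0.80574×0.5685) = 1.37424/1.45806319 = 0.94251.

0.943c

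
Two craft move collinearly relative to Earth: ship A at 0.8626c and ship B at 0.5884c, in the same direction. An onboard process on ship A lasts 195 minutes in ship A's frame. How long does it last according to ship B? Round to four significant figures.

234.8 minutes

Transform ship A's velocity into ship B's frame: (0.8626 − 0.5884)/(1 − 0.8626·0.5884) = 0.2742/0.49244616, so the relative speed is 0.55681c.
γ for this relative speed: γ = 1/√(1 − 0.310037) = 1.2039.
Ship A's interval is proper; time dilation gives Δt_B = γΔτ = 1.2039 × 195 minutes = 234.8 minutes.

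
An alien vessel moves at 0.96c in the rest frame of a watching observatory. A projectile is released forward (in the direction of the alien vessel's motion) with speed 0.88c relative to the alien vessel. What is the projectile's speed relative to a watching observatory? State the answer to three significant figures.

0.997c

In units of c, u = (u' + v)/(1 + u'v) with u' = 0.88 and v = 0.96.
Numerator: 0.88 + 0.96 = 1.84. Denominator: 1 + (0.88)(0.96) = 1.8448.
u = 1.84/1.8448 = 0.9974, so the speed is 0.997c.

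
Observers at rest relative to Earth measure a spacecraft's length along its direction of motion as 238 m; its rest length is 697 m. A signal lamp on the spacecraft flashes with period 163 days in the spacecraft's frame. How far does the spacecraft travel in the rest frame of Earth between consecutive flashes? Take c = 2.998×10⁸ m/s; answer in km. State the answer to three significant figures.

γ = L₀/L = 697/238 = 2.92857.
β = √(1 − 1/γ²) = 0.9399. Lab-frame period = γτ = 2.92857×163 days = 477.36 days. Distance = βc × γτ = 0.9399 × 2.998×10⁸ m/s × 41243904 s = 1.1622×10^16 m = 1.16×10^13 km.

1.16×10^13 km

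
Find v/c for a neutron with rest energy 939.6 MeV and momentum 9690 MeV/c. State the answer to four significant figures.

pc/(mc²) = 9690/939.6 = 10.313 = βγ = β/√(1−β²).
So β² = x²/(1 + x²) with x = 10.313: x² = 106.358, β² = 106.358/107.358 = 0.990685, β = 0.9953.

0.9953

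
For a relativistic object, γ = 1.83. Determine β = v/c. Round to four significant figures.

β = √(1 − 1/γ²) = √(1 − 1/3.3489) = √0.701394 = 0.8375.

0.8375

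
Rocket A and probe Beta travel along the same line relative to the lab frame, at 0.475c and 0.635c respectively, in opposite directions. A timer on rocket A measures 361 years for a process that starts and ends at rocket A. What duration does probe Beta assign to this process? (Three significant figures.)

Transform rocket A's velocity into probe Beta's frame: (0.475 + 0.635)/(1 + 0.475·0.635) = 1.11/1.301625, so the relative speed is 0.85278c.
γ for this relative speed: γ = 1/√(1 − 0.727234) = 1.9147.
Rocket A's interval is proper; time dilation gives Δt_B = γΔτ = 1.9147 × 361 years = 691 years.

691 years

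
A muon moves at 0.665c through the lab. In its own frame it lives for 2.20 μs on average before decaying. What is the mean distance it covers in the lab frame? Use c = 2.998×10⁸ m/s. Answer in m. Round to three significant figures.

γ = 1/√(1 − β²) = 1/√(1 − 0.442225) = 1/√0.557775 = 1/0.746843 = 1.339.
Lab-frame lifetime: Δt = γτ = 1.339 × 2.20 μs = 2.9458 μs.
Distance: d = vΔt = 0.665 × 2.998×10⁸ m/s × 2.9458×10^-6 s = 587 m.

587 m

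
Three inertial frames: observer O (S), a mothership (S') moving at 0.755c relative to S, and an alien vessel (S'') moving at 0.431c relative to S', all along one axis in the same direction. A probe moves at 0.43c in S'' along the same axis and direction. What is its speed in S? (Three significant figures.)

Apply u = (u'+v)/(1+u'v) twice. Probe in the mothership frame: (0.43+0.431)/(1+0.43·0.431) = 0.861/1.18533 = 0.72638c.
That velocity, transformed to the rest frame of observer O: (0.72638+0.755)/(1+0.72638·0.755) = 1.48138/1.5484169 = 0.95671c.

0.957c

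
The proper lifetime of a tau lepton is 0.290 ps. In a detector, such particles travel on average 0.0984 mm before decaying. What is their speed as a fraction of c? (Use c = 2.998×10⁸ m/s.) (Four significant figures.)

d = βγcτ ⇒ βγ = d/(cτ) = 9.840×10^-5 m / (8.6942×10^-5 m) = 1.1318.
β = (βγ)/√(1+(βγ)²) = 1.1318/√2.28097 = 0.7494.

0.7494c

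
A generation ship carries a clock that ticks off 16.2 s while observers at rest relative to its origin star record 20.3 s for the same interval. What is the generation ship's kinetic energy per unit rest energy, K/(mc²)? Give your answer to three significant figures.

0.253

From Δt = γΔτ: γ = 20.3/16.2 = 1.25309.
Since K = (γ−1)mc², K/(mc²) = 1.25309 − 1 = 0.253.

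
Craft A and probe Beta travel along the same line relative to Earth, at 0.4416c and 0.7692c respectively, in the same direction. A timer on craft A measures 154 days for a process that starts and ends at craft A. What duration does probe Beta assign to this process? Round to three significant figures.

Transform craft A's velocity into probe Beta's frame: (0.4416 − 0.7692)/(1 − 0.4416·0.7692) = −0.3276/0.66032128, so the relative speed is 0.49612c.
At |u| = 0.49612c, γ = (1 − 0.246135)^(−1/2) = 1.1517.
The clock on craft A records proper time, so probe Beta measures Δt = γΔτ = 1.1517 × 154 = 177 days.

177 days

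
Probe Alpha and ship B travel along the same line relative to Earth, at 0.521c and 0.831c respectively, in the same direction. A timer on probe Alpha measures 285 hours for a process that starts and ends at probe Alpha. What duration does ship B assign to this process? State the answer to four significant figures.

Transform probe Alpha's velocity into ship B's frame: (0.521 − 0.831)/(1 − 0.521·0.831) = −0.31/0.567049, so the relative speed is 0.54669c.
At |u| = 0.54669c, γ = (1 − 0.29887)^(−1/2) = 1.1943.
Probe Alpha's interval is proper; time dilation gives Δt_B = γΔτ = 1.1943 × 285 hours = 340.4 hours.

340.4 hours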